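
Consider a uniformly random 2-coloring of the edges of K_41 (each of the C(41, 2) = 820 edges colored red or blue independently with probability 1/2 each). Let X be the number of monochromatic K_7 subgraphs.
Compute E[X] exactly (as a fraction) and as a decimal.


Let X = Σ_S X_S over the C(41, 7) = 22481940 subsets S of size 7, where X_S = 1 if the K_7 on S is monochromatic.
For a fixed S, the K_7 on S has C(7, 2) = 21 edges. P[all 21 edges red] = (1/2)^21, and likewise for blue, so P[monochromatic] = 2·(1/2)^21 = 2^{1 − 21} = 1/1048576.
Summing: E[X] = C(41, 7) · 2^{1 − 21} = 22481940 · 1/1048576 = 5620485/262144.
Numerically: E[X] ≈ 21.4404.

E[X] = C(41,7)·2^(1−C(7,2)) = 5620485/262144 ≈ 21.4404.


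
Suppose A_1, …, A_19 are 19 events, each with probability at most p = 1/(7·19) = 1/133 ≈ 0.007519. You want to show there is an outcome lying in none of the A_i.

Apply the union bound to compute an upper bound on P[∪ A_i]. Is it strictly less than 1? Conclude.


Union bound: P[∪_{i=1}^{19} A_i] ≤ Σ_i P[A_i] ≤ 19·p = 19·(1/133) = 1/7.
Numerically: 1/7 ≈ 0.142857.
Is 1/7 < 1? YES.
Since P[∪ A_i] ≤ 1/7 < 1, the complement has P[∩ A_i^c] ≥ 1 − 1/7 = 6/7 > 0, so some outcome avoids every A_i.

19·p = 1/7 ≈ 0.142857; existence CERTIFIED by the union bound.


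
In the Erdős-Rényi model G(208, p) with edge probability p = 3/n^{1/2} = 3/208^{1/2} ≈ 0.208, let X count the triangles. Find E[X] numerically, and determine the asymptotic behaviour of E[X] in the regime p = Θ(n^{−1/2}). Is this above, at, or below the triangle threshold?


Number of potential triangles: C(208, 3) = 1478256.
Each occurs with probability p³ ≈ (0.208)³ ≈ 9.00054e-03.
By linearity: E[X] = C(208, 3)·p³ ≈ 1478256 · 9.00054e-03 ≈ 13305.108.
Since α = 1/2 < 1, p = c/n^{1/2} ≫ 1/n is above the triangle threshold p ~ 1/n. Asymptotically E[X] ~ (c³/6)·n^{3(1−α)} = (3³/6)·n^{1.5} → ∞; triangles are abundant w.h.p.

E[X] ≈ 13305.108; in regime p = Θ(1/n^{1/2}) E[X] diverges (above the triangle threshold p ~ 1/n).


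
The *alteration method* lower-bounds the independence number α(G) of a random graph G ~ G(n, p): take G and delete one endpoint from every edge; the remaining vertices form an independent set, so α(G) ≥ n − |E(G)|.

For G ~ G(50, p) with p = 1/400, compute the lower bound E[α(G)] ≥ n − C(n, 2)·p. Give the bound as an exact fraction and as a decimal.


E[|E(G)|] = C(50, 2)·p = 1225 · (1/400) = 49/16.
E[α(G)] ≥ n − E[|E(G)|] = 50 − 49/16 = 751/16.
Numerically: ≈ 46.93750.
(This is only a lower bound; the true E[α(G)] may be larger.)

E[α(G)] ≥ 751/16 ≈ 46.93750.


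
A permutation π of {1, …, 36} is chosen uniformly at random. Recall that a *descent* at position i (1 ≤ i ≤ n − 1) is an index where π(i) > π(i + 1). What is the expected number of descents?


Write X = Σ X_I over i = 1, …, 35, with X_I the indicator of one descent.
There are 35 indicators.
For each fixed i, the pair (π(i), π(i+1)) is a uniformly random ordered pair of distinct values from {1, …, 36}; by symmetry P[π(i) > π(i+1)] = 1/2.
By linearity: E[X] = 35 · (1/2) = (36 − 1) · (1/2) = 35/2 ≈ 17.500000.

E[X] = 35/2 = 17.500000.


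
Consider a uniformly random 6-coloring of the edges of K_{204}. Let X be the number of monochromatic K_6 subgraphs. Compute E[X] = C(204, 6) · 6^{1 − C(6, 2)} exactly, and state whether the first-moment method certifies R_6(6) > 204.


E[X] = C(204, 6) · 6^{1 − 15} = 92944609660 · 6^{−14} = 92944609660/78364164096.
As a reduced fraction: E[X] = 23236152415/19591041024 ≈ 1.186.
Is E[X] < 1? NO.
Since E[X] ≥ 1, the first-moment bound is inconclusive at n = 204; it does NOT by itself certify R_6(6) > 204.

E[X] = 23236152415/19591041024 ≈ 1.186; E[X] ≥ 1; first-moment method inconclusive here.


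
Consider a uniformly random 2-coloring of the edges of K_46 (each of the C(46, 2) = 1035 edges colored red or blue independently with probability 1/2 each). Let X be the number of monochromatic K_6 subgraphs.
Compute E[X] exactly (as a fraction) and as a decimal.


Let X = Σ_S X_S over the C(46, 6) = 9366819 subsets S of size 6, where X_S = 1 if the K_6 on S is monochromatic.
For a fixed S, the K_6 on S has C(6, 2) = 15 edges. P[all 15 edges red] = (1/2)^15, and likewise for blue, so P[monochromatic] = 2·(1/2)^15 = 2^{1 − 15} = 1/16384.
By linearity of expectation: E[X] = C(46, 6) · 2^{1 − 15} = 9366819 · 1/16384 = 9366819/16384.
Numerically: E[X] ≈ 571.705.

E[X] = C(46,6)·2^(1−C(6,2)) = 9366819/16384 ≈ 571.705.


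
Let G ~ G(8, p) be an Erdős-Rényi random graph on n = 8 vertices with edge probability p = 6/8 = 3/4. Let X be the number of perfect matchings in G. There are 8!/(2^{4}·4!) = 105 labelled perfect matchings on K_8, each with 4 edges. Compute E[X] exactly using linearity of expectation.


K_8 has 8!/(2^{4}·4!) = 105 labelled perfect matchings.
For each such perfect matching H, let X_H = 1 if all 4 edges of H are present in G. Then P[X_H = 1] = p^{4} = (3/4)^{4} = 81/256.
Summing the indicators: E[X] = Σ_H E[X_H] = 105 · p^{4} = 105 · 81/256 = 8505/256.
Numerically: E[X] ≈ 33.2.

E[X] = 105 · (3/4)^{4} = 8505/256 ≈ 33.2.


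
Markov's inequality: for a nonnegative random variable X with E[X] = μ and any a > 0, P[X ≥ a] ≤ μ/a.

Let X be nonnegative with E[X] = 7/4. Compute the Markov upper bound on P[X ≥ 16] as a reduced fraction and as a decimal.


μ = E[X] = 7/4, a = 16.
Markov: P[X ≥ 16] ≤ μ/a = (7/4)/16 = 7/64.
Numerically: ≈ 0.10938.
(Since a = 16 > μ = 1.75000, the bound 7/64 is < 1 and informative.)

P[X ≥ 16] ≤ 7/64 ≈ 0.10938.


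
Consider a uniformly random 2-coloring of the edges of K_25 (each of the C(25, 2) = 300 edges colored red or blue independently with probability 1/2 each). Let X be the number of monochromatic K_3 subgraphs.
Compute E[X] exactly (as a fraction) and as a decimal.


Let X = Σ_S X_S over the C(25, 3) = 2300 subsets S of size 3, where X_S = 1 if the K_3 on S is monochromatic.
For a fixed S, the K_3 on S has C(3, 2) = 3 edges. P[all 3 edges red] = (1/2)^3, and likewise for blue, so P[monochromatic] = 2·(1/2)^3 = 2^{1 − 3} = 1/4.
Summing: E[X] = C(25, 3) · 2^{1 − 3} = 2300 · 1/4 = 575.
Numerically: E[X] ≈ 575.000.

E[X] = C(25,3)·2^(1−C(3,2)) = 575 ≈ 575.000.


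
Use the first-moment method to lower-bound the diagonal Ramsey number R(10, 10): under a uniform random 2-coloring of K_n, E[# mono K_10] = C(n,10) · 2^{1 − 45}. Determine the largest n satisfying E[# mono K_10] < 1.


We need C(n, 10) · 2^{1 − 45} < 1, i.e. C(n, 10) < 2^{45 − 1} = 17592186044416.
Check values of n near the boundary:
  n = 96: C(96, 10) = 11279926456656; 11279926456656 < 17592186044416? YES
  n = 97: C(97, 10) = 12576469727536; 12576469727536 < 17592186044416? YES
  n = 98: C(98, 10) = 14005614014756; 14005614014756 < 17592186044416? YES
  n = 99: C(99, 10) = 15579278510796; 15579278510796 < 17592186044416? YES
  n = 100: C(100, 10) = 17310309456440; 17310309456440 < 17592186044416? YES
  n = 101: C(101, 10) = 19212541264840; 19212541264840 < 17592186044416? NO
The largest n with C(n, 10) < 17592186044416 is n = 100 (where E[X] = 2163788682055/2199023255552 ≈ 0.983977). Hence R(10, 10) > 100, i.e. R(10, 10) ≥ 101.

Largest n = 100; hence R(10, 10) > 100.


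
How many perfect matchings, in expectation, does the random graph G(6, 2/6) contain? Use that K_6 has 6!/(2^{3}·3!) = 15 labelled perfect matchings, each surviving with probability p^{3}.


K_6 has 6!/(2^{3}·3!) = 15 labelled perfect matchings.
For each such perfect matching H, let X_H = 1 if all 3 edges of H are present in G. Then P[X_H = 1] = p^{3} = (1/3)^{3} = 1/27.
By linearity of expectation: E[X] = Σ_H E[X_H] = 15 · p^{3} = 15 · 1/27 = 5/9.
Numerically: E[X] ≈ 0.555556.

E[X] = 15 · (1/3)^{3} = 5/9 ≈ 0.555556.


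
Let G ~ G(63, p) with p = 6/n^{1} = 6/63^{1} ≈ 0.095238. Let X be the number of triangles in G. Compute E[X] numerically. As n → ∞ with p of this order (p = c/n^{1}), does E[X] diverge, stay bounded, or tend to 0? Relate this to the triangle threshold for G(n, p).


Number of potential triangles: C(63, 3) = 39711.
Each occurs with probability p³ ≈ (0.095238)³ ≈ 8.6383760e-04.
By linearity: E[X] = C(63, 3)·p³ ≈ 39711 · 8.6383760e-04 ≈ 34.30385.
Here α = 1, so p = 6/n is exactly at the triangle threshold p ~ 1/n. Asymptotically E[X] → c³/6 = 6³/6 = 36 ≈ 36.00000, a bounded constant. In this regime the triangle count is asymptotically Poisson(c³/6).

E[X] ≈ 34.30385; in regime p = Θ(1/n^{1}) E[X] stays bounded (at the triangle threshold p ~ 1/n).


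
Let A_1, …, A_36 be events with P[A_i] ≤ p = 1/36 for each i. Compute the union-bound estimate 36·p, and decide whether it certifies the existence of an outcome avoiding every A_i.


Union bound: P[∪_{i=1}^{36} A_i] ≤ Σ_i P[A_i] ≤ 36·p = 36·(1/36) = 1.
Numerically: 1 ≈ 1.000.
Is 1 < 1? NO.
Since the bound 1 is ≥ 1, the union bound is uninformative here; it does NOT by itself certify existence.

36·p = 1 ≈ 1.000; existence NOT certified by the union bound.


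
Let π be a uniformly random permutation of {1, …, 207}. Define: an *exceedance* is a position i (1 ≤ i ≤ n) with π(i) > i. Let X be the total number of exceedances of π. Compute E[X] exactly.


Write X = Σ_{i=1}^{207} X_i, where X_i = 1_{π(i) > i}.
For each fixed i, π(i) is uniform over {1, …, 207} (marginal of a uniform permutation), so P[π(i) > i] = (n − i)/n. Summing: Σ_{i=1}^{207} (n − i)/n = (0 + 1 + … + 206)/207 = 207(207 − 1)/(2·207) = (207 − 1)/2.
Hence E[X] = Σ_{i=1}^{207} (207 − i)/207 = 103 ≈ 103.000.

E[X] = 103 = 103.000.


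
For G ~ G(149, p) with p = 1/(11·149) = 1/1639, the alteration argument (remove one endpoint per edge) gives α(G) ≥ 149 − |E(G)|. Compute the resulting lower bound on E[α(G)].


E[|E(G)|] = C(149, 2)·p = 11026 · (1/1639) = 74/11.
E[α(G)] ≥ n − E[|E(G)|] = 149 − 74/11 = 1565/11.
Numerically: ≈ 142.273.
(This is only a lower bound; the true E[α(G)] may be larger.)

E[α(G)] ≥ 1565/11 ≈ 142.273.


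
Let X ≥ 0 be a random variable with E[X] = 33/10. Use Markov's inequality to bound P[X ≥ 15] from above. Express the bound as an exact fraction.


μ = E[X] = 33/10, a = 15.
Markov: P[X ≥ 15] ≤ μ/a = (33/10)/15 = 11/50.
Numerically: ≈ 0.220000.
(Since a = 15 > μ = 3.300000, the bound 11/50 is < 1 and informative.)

P[X ≥ 15] ≤ 11/50 ≈ 0.220000.


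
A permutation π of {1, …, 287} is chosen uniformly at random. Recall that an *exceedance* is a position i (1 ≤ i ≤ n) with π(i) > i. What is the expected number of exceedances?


Write X = Σ_{i=1}^{287} X_i, where X_i = 1_{π(i) > i}.
For each fixed i, π(i) is uniform over {1, …, 287} (marginal of a uniform permutation), so P[π(i) > i] = (n − i)/n. Summing: Σ_{i=1}^{287} (n − i)/n = (0 + 1 + … + 286)/287 = 287(287 − 1)/(2·287) = (287 − 1)/2.
Hence E[X] = Σ_{i=1}^{287} (287 − i)/287 = 143 ≈ 143.00000.

E[X] = 143 = 143.00000.


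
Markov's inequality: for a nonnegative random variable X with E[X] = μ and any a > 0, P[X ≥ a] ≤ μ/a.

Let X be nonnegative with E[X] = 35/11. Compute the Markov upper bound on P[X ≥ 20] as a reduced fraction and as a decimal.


μ = E[X] = 35/11, a = 20.
Markov: P[X ≥ 20] ≤ μ/a = (35/11)/20 = 7/44.
Numerically: ≈ 0.159091.
(Since a = 20 > μ = 3.181818, the bound 7/44 is < 1 and informative.)

P[X ≥ 20] ≤ 7/44 ≈ 0.159091.


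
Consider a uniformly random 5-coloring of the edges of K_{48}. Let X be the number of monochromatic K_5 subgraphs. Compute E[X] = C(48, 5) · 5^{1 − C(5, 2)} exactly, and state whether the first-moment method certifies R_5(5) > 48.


E[X] = C(48, 5) · 5^{1 − 10} = 1712304 · 5^{−9} = 1712304/1953125.
As a reduced fraction: E[X] = 1712304/1953125 ≈ 0.8766996.
Is E[X] < 1? YES.
Since E[X] < 1, there exists a 5-coloring of K_{48} with no monochromatic K_5; hence R_5(5) > 48.

E[X] = 1712304/1953125 ≈ 0.8766996; E[X] < 1, so R_5(5) > 48.


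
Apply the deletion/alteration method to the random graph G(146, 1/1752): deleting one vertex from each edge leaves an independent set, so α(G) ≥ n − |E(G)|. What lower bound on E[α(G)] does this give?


E[|E(G)|] = C(146, 2)·p = 10585 · (1/1752) = 145/24.
E[α(G)] ≥ n − E[|E(G)|] = 146 − 145/24 = 3359/24.
Numerically: ≈ 139.958.
(This is only a lower bound; the true E[α(G)] may be larger.)

E[α(G)] ≥ 3359/24 ≈ 139.958.


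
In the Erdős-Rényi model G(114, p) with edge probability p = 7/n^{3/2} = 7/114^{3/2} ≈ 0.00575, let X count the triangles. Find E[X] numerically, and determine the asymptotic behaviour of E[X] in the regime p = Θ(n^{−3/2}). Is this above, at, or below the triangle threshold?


Number of potential triangles: C(114, 3) = 240464.
Each occurs with probability p³ ≈ (0.00575)³ ≈ 1.90205e-07.
By linearity: E[X] = C(114, 3)·p³ ≈ 240464 · 1.90205e-07 ≈ 0.046.
Since α = 3/2 > 1, p = c/n^{3/2} = o(1/n) is below the triangle threshold p ~ 1/n. Asymptotically E[X] ~ (c³/6)·n^{3(1−α)} = (7³/6)·n^{-1.5} → 0, so by Markov's inequality G has no triangles w.h.p.

E[X] ≈ 0.046; in regime p = Θ(1/n^{3/2}) E[X] tends to 0 (below the triangle threshold p ~ 1/n).


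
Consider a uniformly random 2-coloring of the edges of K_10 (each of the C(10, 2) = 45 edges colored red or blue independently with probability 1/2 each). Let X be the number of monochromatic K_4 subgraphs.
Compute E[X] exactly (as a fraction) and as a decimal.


Let X = Σ_S X_S over the C(10, 4) = 210 subsets S of size 4, where X_S = 1 if the K_4 on S is monochromatic.
For a fixed S, the K_4 on S has C(4, 2) = 6 edges. P[all 6 edges red] = (1/2)^6, and likewise for blue, so P[monochromatic] = 2·(1/2)^6 = 2^{1 − 6} = 1/32.
By linearity of expectation: E[X] = C(10, 4) · 2^{1 − 6} = 210 · 1/32 = 105/16.
Numerically: E[X] ≈ 6.562.

E[X] = C(10,4)·2^(1−C(4,2)) = 105/16 ≈ 6.562.


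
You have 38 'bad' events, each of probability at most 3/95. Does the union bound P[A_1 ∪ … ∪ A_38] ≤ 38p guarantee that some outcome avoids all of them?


Union bound: P[∪_{i=1}^{38} A_i] ≤ Σ_i P[A_i] ≤ 38·p = 38·(3/95) = 6/5.
Numerically: 6/5 ≈ 1.2000.
Is 6/5 < 1? NO.
Since the bound 6/5 is ≥ 1, the union bound is uninformative here; it does NOT by itself certify existence.

38·p = 6/5 ≈ 1.2000; existence NOT certified by the union bound.


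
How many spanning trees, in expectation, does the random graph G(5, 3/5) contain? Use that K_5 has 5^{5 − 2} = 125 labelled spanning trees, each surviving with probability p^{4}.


K_5 has 5^{5 − 2} = 125 labelled spanning trees.
For each such spanning tree H, let X_H = 1 if all 4 edges of H are present in G. Then P[X_H = 1] = p^{4} = (3/5)^{4} = 81/625.
By linearity of expectation: E[X] = Σ_H E[X_H] = 125 · p^{4} = 125 · 81/625 = 81/5.
Numerically: E[X] ≈ 16.2.

E[X] = 125 · (3/5)^{4} = 81/5 ≈ 16.2.


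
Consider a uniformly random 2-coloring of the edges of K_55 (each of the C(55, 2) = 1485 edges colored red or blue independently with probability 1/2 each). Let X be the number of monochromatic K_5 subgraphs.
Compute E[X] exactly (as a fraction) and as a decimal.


Let X = Σ_S X_S over the C(55, 5) = 3478761 subsets S of size 5, where X_S = 1 if the K_5 on S is monochromatic.
For a fixed S, the K_5 on S has C(5, 2) = 10 edges. P[all 10 edges red] = (1/2)^10, and likewise for blue, so P[monochromatic] = 2·(1/2)^10 = 2^{1 − 10} = 1/512.
By linearity of expectation: E[X] = C(55, 5) · 2^{1 − 10} = 3478761 · 1/512 = 3478761/512.
Numerically: E[X] ≈ 6794.45508.

E[X] = C(55,5)·2^(1−C(5,2)) = 3478761/512 ≈ 6794.45508.


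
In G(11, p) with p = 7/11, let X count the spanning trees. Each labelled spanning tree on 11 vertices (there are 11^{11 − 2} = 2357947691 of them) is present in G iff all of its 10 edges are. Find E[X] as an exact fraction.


K_11 has 11^{11 − 2} = 2357947691 labelled spanning trees.
For each such spanning tree H, let X_H = 1 if all 10 edges of H are present in G. Then P[X_H = 1] = p^{10} = (7/11)^{10} = 282475249/25937424601.
By linearity of expectation: E[X] = Σ_H E[X_H] = 2357947691 · p^{10} = 2357947691 · 282475249/25937424601 = 282475249/11.
Numerically: E[X] ≈ 2.57e+07.

E[X] = 2357947691 · (7/11)^{10} = 282475249/11 ≈ 2.57e+07.


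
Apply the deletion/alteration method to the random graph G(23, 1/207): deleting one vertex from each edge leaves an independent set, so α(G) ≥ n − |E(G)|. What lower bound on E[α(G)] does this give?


E[|E(G)|] = C(23, 2)·p = 253 · (1/207) = 11/9.
E[α(G)] ≥ n − E[|E(G)|] = 23 − 11/9 = 196/9.
Numerically: ≈ 21.7778.
(This is only a lower bound; the true E[α(G)] may be larger.)

E[α(G)] ≥ 196/9 ≈ 21.7778.


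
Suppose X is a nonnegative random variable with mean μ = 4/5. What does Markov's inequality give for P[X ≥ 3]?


μ = E[X] = 4/5, a = 3.
Markov: P[X ≥ 3] ≤ μ/a = (4/5)/3 = 4/15.
Numerically: ≈ 0.266667.
(Since a = 3 > μ = 0.800000, the bound 4/15 is < 1 and informative.)

P[X ≥ 3] ≤ 4/15 ≈ 0.266667.


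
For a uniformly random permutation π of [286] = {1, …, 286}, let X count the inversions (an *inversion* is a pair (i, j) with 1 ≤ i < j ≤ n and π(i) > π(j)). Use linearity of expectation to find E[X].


Write X = Σ X_I over the C(286, 2) = 40755 pairs i < j, with X_I the indicator of one inversion.
There are 40755 indicators.
For each fixed pair i < j, the values π(i) and π(j) are two distinct elements of {1, …, 286} in uniformly random order; by symmetry P[π(i) > π(j)] = 1/2.
By linearity: E[X] = 40755 · (1/2) = C(286, 2) · (1/2) = 40755/2 = 40755/2 ≈ 20377.500.

E[X] = 40755/2 = 20377.500.


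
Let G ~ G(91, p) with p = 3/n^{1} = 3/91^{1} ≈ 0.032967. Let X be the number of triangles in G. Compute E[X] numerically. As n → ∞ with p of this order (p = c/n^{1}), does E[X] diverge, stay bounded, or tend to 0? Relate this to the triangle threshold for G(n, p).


Number of potential triangles: C(91, 3) = 121485.
Each occurs with probability p³ ≈ (0.032967)³ ≈ 3.5829404e-05.
By linearity: E[X] = C(91, 3)·p³ ≈ 121485 · 3.5829404e-05 ≈ 4.35274.
Here α = 1, so p = 3/n is exactly at the triangle threshold p ~ 1/n. Asymptotically E[X] → c³/6 = 3³/6 = 9/2 ≈ 4.50000, a bounded constant. In this regime the triangle count is asymptotically Poisson(c³/6).

E[X] ≈ 4.35274; in regime p = Θ(1/n^{1}) E[X] stays bounded (at the triangle threshold p ~ 1/n).


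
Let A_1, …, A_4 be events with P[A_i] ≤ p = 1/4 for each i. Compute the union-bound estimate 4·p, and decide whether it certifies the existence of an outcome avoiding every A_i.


Union bound: P[∪_{i=1}^{4} A_i] ≤ Σ_i P[A_i] ≤ 4·p = 4·(1/4) = 1.
Numerically: 1 ≈ 1.0000.
Is 1 < 1? NO.
Since the bound 1 is ≥ 1, the union bound is uninformative here; it does NOT by itself certify existence.

4·p = 1 ≈ 1.0000; existence NOT certified by the union bound.


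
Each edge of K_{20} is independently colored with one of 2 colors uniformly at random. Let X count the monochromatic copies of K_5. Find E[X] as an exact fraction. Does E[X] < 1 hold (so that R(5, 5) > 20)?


E[X] = C(20, 5) · 2^{1 − 10} = 15504 · 2^{−9} = 15504/512.
As a reduced fraction: E[X] = 969/32 ≈ 30.281250.
Is E[X] < 1? NO.
Since E[X] ≥ 1, the first-moment bound is inconclusive at n = 20; it does NOT by itself certify R(5, 5) > 20.

E[X] = 969/32 ≈ 30.281250; E[X] ≥ 1; first-moment method inconclusive here.


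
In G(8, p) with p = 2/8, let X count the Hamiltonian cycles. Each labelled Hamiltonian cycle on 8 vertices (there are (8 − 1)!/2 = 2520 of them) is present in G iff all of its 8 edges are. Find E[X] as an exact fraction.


K_8 has (8 − 1)!/2 = 2520 labelled Hamiltonian cycles.
For each such Hamiltonian cycle H, let X_H = 1 if all 8 edges of H are present in G. Then P[X_H = 1] = p^{8} = (1/4)^{8} = 1/65536.
By linearity: E[X] = Σ_H E[X_H] = 2520 · p^{8} = 2520 · 1/65536 = 315/8192.
Numerically: E[X] ≈ 0.03845.

E[X] = 2520 · (1/4)^{8} = 315/8192 ≈ 0.03845.


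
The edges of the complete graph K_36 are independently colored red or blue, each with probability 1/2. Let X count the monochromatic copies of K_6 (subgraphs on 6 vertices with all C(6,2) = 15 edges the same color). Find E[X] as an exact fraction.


Let X = Σ_S X_S over the C(36, 6) = 1947792 subsets S of size 6, where X_S = 1 if the K_6 on S is monochromatic.
For a fixed S, the K_6 on S has C(6, 2) = 15 edges. P[all 15 edges red] = (1/2)^15, and likewise for blue, so P[monochromatic] = 2·(1/2)^15 = 2^{1 − 15} = 1/16384.
By linearity: E[X] = C(36, 6) · 2^{1 − 15} = 1947792 · 1/16384 = 121737/1024.
Numerically: E[X] ≈ 118.88379.

E[X] = C(36,6)·2^(1−C(6,2)) = 121737/1024 ≈ 118.88379.


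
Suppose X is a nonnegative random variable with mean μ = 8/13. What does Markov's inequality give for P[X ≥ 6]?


μ = E[X] = 8/13, a = 6.
Markov: P[X ≥ 6] ≤ μ/a = (8/13)/6 = 4/39.
Numerically: ≈ 0.1026.
(Since a = 6 > μ = 0.6154, the bound 4/39 is < 1 and informative.)

P[X ≥ 6] ≤ 4/39 ≈ 0.1026.


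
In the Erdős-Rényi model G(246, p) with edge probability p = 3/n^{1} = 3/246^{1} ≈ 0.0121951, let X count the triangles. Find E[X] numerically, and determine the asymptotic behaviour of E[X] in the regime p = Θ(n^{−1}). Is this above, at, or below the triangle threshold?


Number of potential triangles: C(246, 3) = 2450980.
Each occurs with probability p³ ≈ (0.0121951)³ ≈ 1.81367072e-06.
By linearity: E[X] = C(246, 3)·p³ ≈ 2450980 · 1.81367072e-06 ≈ 4.445271.
Here α = 1, so p = 3/n is exactly at the triangle threshold p ~ 1/n. Asymptotically E[X] → c³/6 = 3³/6 = 9/2 ≈ 4.500000, a bounded constant. In this regime the triangle count is asymptotically Poisson(c³/6).

E[X] ≈ 4.445271; in regime p = Θ(1/n^{1}) E[X] stays bounded (at the triangle threshold p ~ 1/n).


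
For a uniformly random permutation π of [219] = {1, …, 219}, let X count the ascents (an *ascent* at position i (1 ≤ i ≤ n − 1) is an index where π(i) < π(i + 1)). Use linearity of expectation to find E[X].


Write X = Σ X_I over i = 1, …, 218, with X_I the indicator of one ascent.
There are 218 indicators.
For each fixed i, the pair (π(i), π(i+1)) is a uniformly random ordered pair of distinct values from {1, …, 219}; by symmetry P[π(i) < π(i+1)] = 1/2.
By linearity: E[X] = 218 · (1/2) = (219 − 1) · (1/2) = 109 ≈ 109.000000.

E[X] = 109 = 109.000000.


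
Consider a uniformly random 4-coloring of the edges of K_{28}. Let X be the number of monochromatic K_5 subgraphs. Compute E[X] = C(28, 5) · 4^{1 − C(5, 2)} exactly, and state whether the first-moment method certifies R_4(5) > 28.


E[X] = C(28, 5) · 4^{1 − 10} = 98280 · 4^{−9} = 98280/262144.
As a reduced fraction: E[X] = 12285/32768 ≈ 0.375.
Is E[X] < 1? YES.
Since E[X] < 1, there exists a 4-coloring of K_{28} with no monochromatic K_5; hence R_4(5) > 28.

E[X] = 12285/32768 ≈ 0.375; E[X] < 1, so R_4(5) > 28.


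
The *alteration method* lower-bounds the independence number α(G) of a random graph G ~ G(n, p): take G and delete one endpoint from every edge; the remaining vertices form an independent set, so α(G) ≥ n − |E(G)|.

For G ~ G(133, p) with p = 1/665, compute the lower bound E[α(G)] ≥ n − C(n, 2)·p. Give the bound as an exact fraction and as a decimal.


E[|E(G)|] = C(133, 2)·p = 8778 · (1/665) = 66/5.
E[α(G)] ≥ n − E[|E(G)|] = 133 − 66/5 = 599/5.
Numerically: ≈ 119.800.
(This is only a lower bound; the true E[α(G)] may be larger.)

E[α(G)] ≥ 599/5 ≈ 119.800.


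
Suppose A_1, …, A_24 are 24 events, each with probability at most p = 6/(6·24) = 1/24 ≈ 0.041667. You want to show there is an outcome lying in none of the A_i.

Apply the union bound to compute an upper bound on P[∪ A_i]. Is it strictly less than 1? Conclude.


Union bound: P[∪_{i=1}^{24} A_i] ≤ Σ_i P[A_i] ≤ 24·p = 24·(1/24) = 1.
Numerically: 1 ≈ 1.000000.
Is 1 < 1? NO.
Since the bound 1 is ≥ 1, the union bound is uninformative here; it does NOT by itself certify existence.

24·p = 1 ≈ 1.000000; existence NOT certified by the union bound.


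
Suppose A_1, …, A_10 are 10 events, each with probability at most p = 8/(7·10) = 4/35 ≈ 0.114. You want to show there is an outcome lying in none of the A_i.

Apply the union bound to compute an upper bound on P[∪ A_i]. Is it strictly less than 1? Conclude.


Union bound: P[∪_{i=1}^{10} A_i] ≤ Σ_i P[A_i] ≤ 10·p = 10·(4/35) = 8/7.
Numerically: 8/7 ≈ 1.143.
Is 8/7 < 1? NO.
Since the bound 8/7 is ≥ 1, the union bound is uninformative here; it does NOT by itself certify existence.

10·p = 8/7 ≈ 1.143; existence NOT certified by the union bound.


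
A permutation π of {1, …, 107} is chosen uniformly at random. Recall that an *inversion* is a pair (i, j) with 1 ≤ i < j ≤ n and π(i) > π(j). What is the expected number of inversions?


Write X = Σ X_I over the C(107, 2) = 5671 pairs i < j, with X_I the indicator of one inversion.
There are 5671 indicators.
For each fixed pair i < j, the values π(i) and π(j) are two distinct elements of {1, …, 107} in uniformly random order; by symmetry P[π(i) > π(j)] = 1/2.
By linearity: E[X] = 5671 · (1/2) = C(107, 2) · (1/2) = 5671/2 = 5671/2 ≈ 2835.5000.

E[X] = 5671/2 = 2835.5000.


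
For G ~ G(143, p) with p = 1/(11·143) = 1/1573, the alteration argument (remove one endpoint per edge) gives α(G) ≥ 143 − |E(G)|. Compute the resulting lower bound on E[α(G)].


E[|E(G)|] = C(143, 2)·p = 10153 · (1/1573) = 71/11.
E[α(G)] ≥ n − E[|E(G)|] = 143 − 71/11 = 1502/11.
Numerically: ≈ 136.54545.
(This is only a lower bound; the true E[α(G)] may be larger.)

E[α(G)] ≥ 1502/11 ≈ 136.54545.


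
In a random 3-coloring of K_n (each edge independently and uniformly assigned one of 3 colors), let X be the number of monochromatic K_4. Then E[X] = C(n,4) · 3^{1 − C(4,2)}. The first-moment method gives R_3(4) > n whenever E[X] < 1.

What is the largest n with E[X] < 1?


We need C(n, 4) · 3^{1 − 6} < 1, i.e. C(n, 4) < 3^{6 − 1} = 243.
Check values of n near the boundary:
  n = 5: C(5, 4) = 5; 5 < 243? YES
  n = 6: C(6, 4) = 15; 15 < 243? YES
  n = 7: C(7, 4) = 35; 35 < 243? YES
  n = 8: C(8, 4) = 70; 70 < 243? YES
  n = 9: C(9, 4) = 126; 126 < 243? YES
  n = 10: C(10, 4) = 210; 210 < 243? YES
  n = 11: C(11, 4) = 330; 330 < 243? NO
  n = 12: C(12, 4) = 495; 495 < 243? NO
  n = 13: C(13, 4) = 715; 715 < 243? NO
The largest n with C(n, 4) < 243 is n = 10 (where E[X] = 70/81 ≈ 0.8641975). Hence R_3(4) > 10, i.e. R_3(4) ≥ 11.

Largest n = 10; hence R_3(4) > 10.


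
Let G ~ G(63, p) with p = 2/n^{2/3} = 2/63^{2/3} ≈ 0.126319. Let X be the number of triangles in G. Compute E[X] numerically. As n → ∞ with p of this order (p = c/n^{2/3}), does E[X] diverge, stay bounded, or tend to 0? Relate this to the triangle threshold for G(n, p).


Number of potential triangles: C(63, 3) = 39711.
Each occurs with probability p³ ≈ (0.126319)³ ≈ 2.01562106e-03.
By linearity: E[X] = C(63, 3)·p³ ≈ 39711 · 2.01562106e-03 ≈ 80.042328.
Since α = 2/3 < 1, p = c/n^{2/3} ≫ 1/n is above the triangle threshold p ~ 1/n. Asymptotically E[X] ~ (c³/6)·n^{3(1−α)} = (2³/6)·n^{1} → ∞; triangles are abundant w.h.p.

E[X] ≈ 80.042328; in regime p = Θ(1/n^{2/3}) E[X] diverges (above the triangle threshold p ~ 1/n).


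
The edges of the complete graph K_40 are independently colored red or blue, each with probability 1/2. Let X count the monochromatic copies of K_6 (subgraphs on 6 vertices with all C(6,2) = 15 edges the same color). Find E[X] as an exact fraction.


Let X = Σ_S X_S over the C(40, 6) = 3838380 subsets S of size 6, where X_S = 1 if the K_6 on S is monochromatic.
For a fixed S, the K_6 on S has C(6, 2) = 15 edges. P[all 15 edges red] = (1/2)^15, and likewise for blue, so P[monochromatic] = 2·(1/2)^15 = 2^{1 − 15} = 1/16384.
By linearity of expectation: E[X] = C(40, 6) · 2^{1 − 15} = 3838380 · 1/16384 = 959595/4096.
Numerically: E[X] ≈ 234.27612.

E[X] = C(40,6)·2^(1−C(6,2)) = 959595/4096 ≈ 234.27612.


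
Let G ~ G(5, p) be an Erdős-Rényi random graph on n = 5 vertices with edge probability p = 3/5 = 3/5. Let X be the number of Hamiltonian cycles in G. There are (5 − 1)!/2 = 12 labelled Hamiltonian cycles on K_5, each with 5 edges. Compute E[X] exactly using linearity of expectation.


K_5 has (5 − 1)!/2 = 12 labelled Hamiltonian cycles.
For each such Hamiltonian cycle H, let X_H = 1 if all 5 edges of H are present in G. Then P[X_H = 1] = p^{5} = (3/5)^{5} = 243/3125.
By linearity of expectation: E[X] = Σ_H E[X_H] = 12 · p^{5} = 12 · 243/3125 = 2916/3125.
Numerically: E[X] ≈ 0.93312.

E[X] = 12 · (3/5)^{5} = 2916/3125 ≈ 0.93312.


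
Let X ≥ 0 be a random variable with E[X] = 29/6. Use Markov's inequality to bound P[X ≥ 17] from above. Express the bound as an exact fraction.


μ = E[X] = 29/6, a = 17.
Markov: P[X ≥ 17] ≤ μ/a = (29/6)/17 = 29/102.
Numerically: ≈ 0.284.
(Since a = 17 > μ = 4.833, the bound 29/102 is < 1 and informative.)

P[X ≥ 17] ≤ 29/102 ≈ 0.284.


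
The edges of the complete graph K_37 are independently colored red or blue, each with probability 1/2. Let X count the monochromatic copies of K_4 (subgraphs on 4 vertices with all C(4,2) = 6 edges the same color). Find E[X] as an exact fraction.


Let X = Σ_S X_S over the C(37, 4) = 66045 subsets S of size 4, where X_S = 1 if the K_4 on S is monochromatic.
For a fixed S, the K_4 on S has C(4, 2) = 6 edges. P[all 6 edges red] = (1/2)^6, and likewise for blue, so P[monochromatic] = 2·(1/2)^6 = 2^{1 − 6} = 1/32.
Summing: E[X] = C(37, 4) · 2^{1 − 6} = 66045 · 1/32 = 66045/32.
Numerically: E[X] ≈ 2063.90625.

E[X] = C(37,4)·2^(1−C(4,2)) = 66045/32 ≈ 2063.90625.


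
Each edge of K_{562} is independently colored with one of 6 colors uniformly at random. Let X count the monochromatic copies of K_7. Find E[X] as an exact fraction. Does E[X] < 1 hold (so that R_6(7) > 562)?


E[X] = C(562, 7) · 6^{1 − 21} = 3384017972944752 · 6^{−20} = 3384017972944752/3656158440062976.
As a reduced fraction: E[X] = 70500374436349/76169967501312 ≈ 0.926.
Is E[X] < 1? YES.
Since E[X] < 1, there exists a 6-coloring of K_{562} with no monochromatic K_7; hence R_6(7) > 562.

E[X] = 70500374436349/76169967501312 ≈ 0.926; E[X] < 1, so R_6(7) > 562.


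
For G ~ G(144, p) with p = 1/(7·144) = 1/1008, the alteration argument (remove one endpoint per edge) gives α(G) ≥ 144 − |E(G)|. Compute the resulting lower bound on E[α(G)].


E[|E(G)|] = C(144, 2)·p = 10296 · (1/1008) = 143/14.
E[α(G)] ≥ n − E[|E(G)|] = 144 − 143/14 = 1873/14.
Numerically: ≈ 133.7857.
(This is only a lower bound; the true E[α(G)] may be larger.)

E[α(G)] ≥ 1873/14 ≈ 133.7857.


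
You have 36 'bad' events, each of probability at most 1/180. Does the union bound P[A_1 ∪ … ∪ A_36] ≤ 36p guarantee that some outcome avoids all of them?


Union bound: P[∪_{i=1}^{36} A_i] ≤ Σ_i P[A_i] ≤ 36·p = 36·(1/180) = 1/5.
Numerically: 1/5 ≈ 0.2000000.
Is 1/5 < 1? YES.
Since P[∪ A_i] ≤ 1/5 < 1, the complement has P[∩ A_i^c] ≥ 1 − 1/5 = 4/5 > 0, so some outcome avoids every A_i.

36·p = 1/5 ≈ 0.2000000; existence CERTIFIED by the union bound.


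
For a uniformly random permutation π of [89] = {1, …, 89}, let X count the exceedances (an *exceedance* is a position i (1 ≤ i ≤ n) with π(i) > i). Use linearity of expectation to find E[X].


Write X = Σ_{i=1}^{89} X_i, where X_i = 1_{π(i) > i}.
For each fixed i, π(i) is uniform over {1, …, 89} (marginal of a uniform permutation), so P[π(i) > i] = (n − i)/n. Summing: Σ_{i=1}^{89} (n − i)/n = (0 + 1 + … + 88)/89 = 89(89 − 1)/(2·89) = (89 − 1)/2.
Hence E[X] = Σ_{i=1}^{89} (89 − i)/89 = 44 ≈ 44.000000.

E[X] = 44 = 44.000000.


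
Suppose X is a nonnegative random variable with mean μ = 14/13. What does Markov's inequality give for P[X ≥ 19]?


μ = E[X] = 14/13, a = 19.
Markov: P[X ≥ 19] ≤ μ/a = (14/13)/19 = 14/247.
Numerically: ≈ 0.05668.
(Since a = 19 > μ = 1.07692, the bound 14/247 is < 1 and informative.)

P[X ≥ 19] ≤ 14/247 ≈ 0.05668.


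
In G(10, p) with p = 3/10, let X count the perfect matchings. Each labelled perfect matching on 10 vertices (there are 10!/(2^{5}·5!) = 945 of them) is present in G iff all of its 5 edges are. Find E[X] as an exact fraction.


K_10 has 10!/(2^{5}·5!) = 945 labelled perfect matchings.
For each such perfect matching H, let X_H = 1 if all 5 edges of H are present in G. Then P[X_H = 1] = p^{5} = (3/10)^{5} = 243/100000.
Summing the indicators: E[X] = Σ_H E[X_H] = 945 · p^{5} = 945 · 243/100000 = 45927/20000.
Numerically: E[X] ≈ 2.29635.

E[X] = 945 · (3/10)^{5} = 45927/20000 ≈ 2.29635.


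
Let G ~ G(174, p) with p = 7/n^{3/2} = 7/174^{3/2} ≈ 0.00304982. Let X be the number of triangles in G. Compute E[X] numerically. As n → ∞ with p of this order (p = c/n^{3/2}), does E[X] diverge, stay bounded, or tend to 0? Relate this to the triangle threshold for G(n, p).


Number of potential triangles: C(174, 3) = 862924.
Each occurs with probability p³ ≈ (0.00304982)³ ≈ 2.83675940e-08.
By linearity: E[X] = C(174, 3)·p³ ≈ 862924 · 2.83675940e-08 ≈ 0.024479.
Since α = 3/2 > 1, p = c/n^{3/2} = o(1/n) is below the triangle threshold p ~ 1/n. Asymptotically E[X] ~ (c³/6)·n^{3(1−α)} = (7³/6)·n^{-1.5} → 0, so by Markov's inequality G has no triangles w.h.p.

E[X] ≈ 0.024479; in regime p = Θ(1/n^{3/2}) E[X] tends to 0 (below the triangle threshold p ~ 1/n).


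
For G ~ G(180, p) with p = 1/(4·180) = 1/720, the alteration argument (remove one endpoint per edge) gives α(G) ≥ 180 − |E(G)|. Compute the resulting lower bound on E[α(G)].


E[|E(G)|] = C(180, 2)·p = 16110 · (1/720) = 179/8.
E[α(G)] ≥ n − E[|E(G)|] = 180 − 179/8 = 1261/8.
Numerically: ≈ 157.625000.
(This is only a lower bound; the true E[α(G)] may be larger.)

E[α(G)] ≥ 1261/8 ≈ 157.625000.


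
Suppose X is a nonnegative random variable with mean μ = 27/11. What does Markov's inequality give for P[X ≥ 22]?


μ = E[X] = 27/11, a = 22.
Markov: P[X ≥ 22] ≤ μ/a = (27/11)/22 = 27/242.
Numerically: ≈ 0.11157.
(Since a = 22 > μ = 2.45455, the bound 27/242 is < 1 and informative.)

P[X ≥ 22] ≤ 27/242 ≈ 0.11157.


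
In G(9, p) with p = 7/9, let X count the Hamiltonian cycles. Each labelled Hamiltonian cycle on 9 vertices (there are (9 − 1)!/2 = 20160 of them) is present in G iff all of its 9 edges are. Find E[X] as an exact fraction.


K_9 has (9 − 1)!/2 = 20160 labelled Hamiltonian cycles.
For each such Hamiltonian cycle H, let X_H = 1 if all 9 edges of H are present in G. Then P[X_H = 1] = p^{9} = (7/9)^{9} = 40353607/387420489.
Summing the indicators: E[X] = Σ_H E[X_H] = 20160 · p^{9} = 20160 · 40353607/387420489 = 90392079680/43046721.
Numerically: E[X] ≈ 2099.86.

E[X] = 20160 · (7/9)^{9} = 90392079680/43046721 ≈ 2099.86.


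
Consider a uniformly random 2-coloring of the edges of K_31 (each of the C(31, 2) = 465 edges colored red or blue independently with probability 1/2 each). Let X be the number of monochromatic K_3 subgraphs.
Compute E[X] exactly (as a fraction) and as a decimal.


Let X = Σ_S X_S over the C(31, 3) = 4495 subsets S of size 3, where X_S = 1 if the K_3 on S is monochromatic.
For a fixed S, the K_3 on S has C(3, 2) = 3 edges. P[all 3 edges red] = (1/2)^3, and likewise for blue, so P[monochromatic] = 2·(1/2)^3 = 2^{1 − 3} = 1/4.
By linearity of expectation: E[X] = C(31, 3) · 2^{1 − 3} = 4495 · 1/4 = 4495/4.
Numerically: E[X] ≈ 1123.7500.

E[X] = C(31,3)·2^(1−C(3,2)) = 4495/4 ≈ 1123.7500.


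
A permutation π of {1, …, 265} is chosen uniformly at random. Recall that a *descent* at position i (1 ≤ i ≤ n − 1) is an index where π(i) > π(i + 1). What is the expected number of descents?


Write X = Σ X_I over i = 1, …, 264, with X_I the indicator of one descent.
There are 264 indicators.
For each fixed i, the pair (π(i), π(i+1)) is a uniformly random ordered pair of distinct values from {1, …, 265}; by symmetry P[π(i) > π(i+1)] = 1/2.
By linearity: E[X] = 264 · (1/2) = (265 − 1) · (1/2) = 132 ≈ 132.000.

E[X] = 132 = 132.000.


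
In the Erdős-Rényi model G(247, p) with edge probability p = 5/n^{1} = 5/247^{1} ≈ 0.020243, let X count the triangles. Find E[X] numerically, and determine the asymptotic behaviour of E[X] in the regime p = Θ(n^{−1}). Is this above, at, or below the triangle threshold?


Number of potential triangles: C(247, 3) = 2481115.
Each occurs with probability p³ ≈ (0.020243)³ ≈ 8.2950528e-06.
By linearity: E[X] = C(247, 3)·p³ ≈ 2481115 · 8.2950528e-06 ≈ 20.58098.
Here α = 1, so p = 5/n is exactly at the triangle threshold p ~ 1/n. Asymptotically E[X] → c³/6 = 5³/6 = 125/6 ≈ 20.83333, a bounded constant. In this regime the triangle count is asymptotically Poisson(c³/6).

E[X] ≈ 20.58098; in regime p = Θ(1/n^{1}) E[X] stays bounded (at the triangle threshold p ~ 1/n).


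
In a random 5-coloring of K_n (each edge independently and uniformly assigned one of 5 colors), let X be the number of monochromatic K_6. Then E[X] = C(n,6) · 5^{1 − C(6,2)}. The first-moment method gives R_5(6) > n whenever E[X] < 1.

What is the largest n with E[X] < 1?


We need C(n, 6) · 5^{1 − 15} < 1, i.e. C(n, 6) < 5^{15 − 1} = 6103515625.
Check values of n near the boundary:
  n = 126: C(126, 6) = 4925156775; 4925156775 < 6103515625? YES
  n = 127: C(127, 6) = 5169379425; 5169379425 < 6103515625? YES
  n = 128: C(128, 6) = 5423611200; 5423611200 < 6103515625? YES
  n = 129: C(129, 6) = 5688177600; 5688177600 < 6103515625? YES
  n = 130: C(130, 6) = 5963412000; 5963412000 < 6103515625? YES
  n = 131: C(131, 6) = 6249655776; 6249655776 < 6103515625? NO
  n = 132: C(132, 6) = 6547258432; 6547258432 < 6103515625? NO
  n = 133: C(133, 6) = 6856577728; 6856577728 < 6103515625? NO
The largest n with C(n, 6) < 6103515625 is n = 130 (where E[X] = 47707296/48828125 ≈ 0.9770454). Hence R_5(6) > 130, i.e. R_5(6) ≥ 131.

Largest n = 130; hence R_5(6) > 130.


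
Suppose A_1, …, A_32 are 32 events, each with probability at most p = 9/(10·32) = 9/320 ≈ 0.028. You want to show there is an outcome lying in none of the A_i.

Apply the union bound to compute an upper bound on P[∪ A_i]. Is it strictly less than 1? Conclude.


Union bound: P[∪_{i=1}^{32} A_i] ≤ Σ_i P[A_i] ≤ 32·p = 32·(9/320) = 9/10.
Numerically: 9/10 ≈ 0.900.
Is 9/10 < 1? YES.
Since P[∪ A_i] ≤ 9/10 < 1, the complement has P[∩ A_i^c] ≥ 1 − 9/10 = 1/10 > 0, so some outcome avoids every A_i.

32·p = 9/10 ≈ 0.900; existence CERTIFIED by the union bound.


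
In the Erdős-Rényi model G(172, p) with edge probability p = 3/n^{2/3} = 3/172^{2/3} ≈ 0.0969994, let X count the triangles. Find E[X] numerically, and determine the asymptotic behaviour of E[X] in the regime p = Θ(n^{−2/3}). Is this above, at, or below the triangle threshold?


Number of potential triangles: C(172, 3) = 833340.
Each occurs with probability p³ ≈ (0.0969994)³ ≈ 9.12655489e-04.
By linearity: E[X] = C(172, 3)·p³ ≈ 833340 · 9.12655489e-04 ≈ 760.552326.
Since α = 2/3 < 1, p = c/n^{2/3} ≫ 1/n is above the triangle threshold p ~ 1/n. Asymptotically E[X] ~ (c³/6)·n^{3(1−α)} = (3³/6)·n^{1} → ∞; triangles are abundant w.h.p.

E[X] ≈ 760.552326; in regime p = Θ(1/n^{2/3}) E[X] diverges (above the triangle threshold p ~ 1/n).


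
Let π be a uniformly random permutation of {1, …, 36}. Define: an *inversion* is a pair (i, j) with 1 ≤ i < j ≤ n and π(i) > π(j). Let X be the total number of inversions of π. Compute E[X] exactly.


Write X = Σ X_I over the C(36, 2) = 630 pairs i < j, with X_I the indicator of one inversion.
There are 630 indicators.
For each fixed pair i < j, the values π(i) and π(j) are two distinct elements of {1, …, 36} in uniformly random order; by symmetry P[π(i) > π(j)] = 1/2.
By linearity: E[X] = 630 · (1/2) = C(36, 2) · (1/2) = 630/2 = 315 ≈ 315.00000.

E[X] = 315 = 315.00000.
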